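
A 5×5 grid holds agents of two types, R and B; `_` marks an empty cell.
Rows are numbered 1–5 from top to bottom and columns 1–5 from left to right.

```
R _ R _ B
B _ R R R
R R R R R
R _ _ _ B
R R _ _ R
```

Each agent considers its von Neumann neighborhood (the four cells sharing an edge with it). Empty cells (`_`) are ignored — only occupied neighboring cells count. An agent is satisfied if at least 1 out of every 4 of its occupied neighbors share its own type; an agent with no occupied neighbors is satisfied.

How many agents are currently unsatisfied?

(1,1)R 0/1 not
(1,3)R 1/1 satisfied
(1,5)B 0/1 not
(2,1)B 0/2 not
(2,3)R 3/3 satisfied
(2,4)R 3/3 satisfied
(2,5)R 2/3 satisfied
(3,1)R 2/3 satisfied
(3,2)R 2/2 satisfied
(3,3)R 3/3 satisfied
(3,4)R 3/3 satisfied
(3,5)R 2/3 satisfied
(4,1)R 2/2 satisfied
(4,5)B 0/2 not
(5,1)R 2/2 satisfied
(5,2)R 1/1 satisfied
(5,5)R 0/1 not
Unsatisfied: (1,1), (1,5), (2,1), (4,5), (5,5) — 5 in total.

5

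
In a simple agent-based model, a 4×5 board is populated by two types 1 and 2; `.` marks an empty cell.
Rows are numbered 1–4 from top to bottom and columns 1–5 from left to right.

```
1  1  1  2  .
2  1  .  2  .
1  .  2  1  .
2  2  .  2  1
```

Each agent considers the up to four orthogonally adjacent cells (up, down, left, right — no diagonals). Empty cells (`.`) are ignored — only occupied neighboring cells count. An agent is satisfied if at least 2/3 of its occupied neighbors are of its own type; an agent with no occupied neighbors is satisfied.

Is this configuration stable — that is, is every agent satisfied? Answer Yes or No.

No

Row 1: (1,1)1 1/2 unhappy · (1,2)1 3/3 ok · (1,3)1 1/2 unhappy · (1,4)2 1/2 unhappy
Row 2: (2,1)2 0/3 unhappy · (2,2)1 1/2 unhappy · (2,4)2 1/2 unhappy
Row 3: (3,1)1 0/2 unhappy · (3,3)2 0/1 unhappy · (3,4)1 0/3 unhappy
Row 4: (4,1)2 1/2 unhappy · (4,2)2 1/1 ok · (4,4)2 0/2 unhappy · (4,5)1 0/1 unhappy
For instance (1,1) has only 1/2 same-type neighbors, below 2/3.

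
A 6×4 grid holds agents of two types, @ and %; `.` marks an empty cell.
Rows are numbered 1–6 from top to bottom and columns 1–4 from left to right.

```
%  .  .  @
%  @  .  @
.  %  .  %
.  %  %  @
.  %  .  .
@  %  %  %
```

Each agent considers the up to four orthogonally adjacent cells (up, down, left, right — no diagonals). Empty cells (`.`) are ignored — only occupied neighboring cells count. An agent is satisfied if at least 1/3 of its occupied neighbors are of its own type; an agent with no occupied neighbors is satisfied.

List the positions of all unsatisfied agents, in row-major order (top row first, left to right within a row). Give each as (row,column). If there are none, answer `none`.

(2,2), (3,4), (4,4), (6,1)

(1,1)% 1/1 ✓
(1,4)@ 1/1 ✓
(2,1)% 1/2 ✓
(2,2)@ 0/2 ✗
(2,4)@ 1/2 ✓
(3,2)% 1/2 ✓
(3,4)% 0/2 ✗
(4,2)% 3/3 ✓
(4,3)% 1/2 ✓
(4,4)@ 0/2 ✗
(5,2)% 2/2 ✓
(6,1)@ 0/1 ✗
(6,2)% 2/3 ✓
(6,3)% 2/2 ✓
(6,4)% 1/1 ✓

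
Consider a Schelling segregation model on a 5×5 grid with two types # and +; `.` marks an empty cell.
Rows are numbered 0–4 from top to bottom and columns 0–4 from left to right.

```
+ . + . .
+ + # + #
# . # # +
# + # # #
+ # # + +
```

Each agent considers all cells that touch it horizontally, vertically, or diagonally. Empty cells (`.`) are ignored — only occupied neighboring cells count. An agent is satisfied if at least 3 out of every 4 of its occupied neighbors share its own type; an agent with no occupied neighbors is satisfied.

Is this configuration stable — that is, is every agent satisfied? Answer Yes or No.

Row 0: (0,0)+ 2/2 ✓ · (0,2)+ 2/3 ✗
Row 1: (1,0)+ 2/3 ✗ · (1,1)+ 3/6 ✗ · (1,2)# 2/5 ✗ · (1,3)+ 2/6 ✗ · (1,4)# 1/3 ✗
Row 2: (2,0)# 1/4 ✗ · (2,2)# 4/7 ✗ · (2,3)# 6/8 ✓ · (2,4)+ 1/5 ✗
Row 3: (3,0)# 2/4 ✗ · (3,1)+ 1/7 ✗ · (3,2)# 5/7 ✗ · (3,3)# 5/8 ✗ · (3,4)# 2/5 ✗
Row 4: (4,0)+ 1/3 ✗ · (4,1)# 3/5 ✗ · (4,2)# 3/5 ✗ · (4,3)+ 1/5 ✗ · (4,4)+ 1/3 ✗
For instance (0,2) has only 2/3 same-type neighbors, below 3/4.

No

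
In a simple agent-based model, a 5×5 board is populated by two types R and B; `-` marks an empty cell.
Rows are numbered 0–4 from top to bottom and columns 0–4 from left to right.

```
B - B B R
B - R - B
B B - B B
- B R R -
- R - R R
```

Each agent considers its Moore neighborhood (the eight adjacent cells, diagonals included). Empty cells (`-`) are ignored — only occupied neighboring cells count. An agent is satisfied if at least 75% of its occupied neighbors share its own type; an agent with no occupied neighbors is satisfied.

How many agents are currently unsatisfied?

11

(0,0)B 1/1 ✓
(0,2)B 1/2 ✗
(0,3)B 2/4 ✗
(0,4)R 0/2 ✗
(1,0)B 3/3 ✓
(1,2)R 0/4 ✗
(1,4)B 3/4 ✓
(2,0)B 3/3 ✓
(2,1)B 3/5 ✗
(2,3)B 2/5 ✗
(2,4)B 2/3 ✗
(3,1)B 2/4 ✗
(3,2)R 3/6 ✗
(3,3)R 3/5 ✗
(4,1)R 1/2 ✗
(4,3)R 3/3 ✓
(4,4)R 2/2 ✓
Unsatisfied: (0,2), (0,3), (0,4), (1,2), (2,1), (2,3), (2,4), (3,1), (3,2), (3,3), (4,1) — 11 in total.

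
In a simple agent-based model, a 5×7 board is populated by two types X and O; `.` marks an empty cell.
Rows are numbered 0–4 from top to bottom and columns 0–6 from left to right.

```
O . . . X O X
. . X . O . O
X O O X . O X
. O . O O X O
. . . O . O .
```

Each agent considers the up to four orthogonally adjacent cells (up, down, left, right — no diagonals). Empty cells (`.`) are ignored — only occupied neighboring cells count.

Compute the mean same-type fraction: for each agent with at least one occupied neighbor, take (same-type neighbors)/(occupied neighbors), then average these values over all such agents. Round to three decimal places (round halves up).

(0,0)O — no occupied neighbors
(0,4)X 0/2
(0,5)O 0/2
(0,6)X 0/2
(1,2)X 0/1
(1,4)O 0/1
(1,6)O 0/2
(2,0)X 0/1
(2,1)O 2/3
(2,2)O 1/3
(2,3)X 0/2
(2,5)O 0/2
(2,6)X 0/3
(3,1)O 1/1
(3,3)O 2/3
(3,4)O 1/2
(3,5)X 0/4
(3,6)O 0/2
(4,3)O 1/1
(4,5)O 0/1
Sum over 19 agents: 0/2 + 0/2 + 0/2 + 0/1 + 0/1 + 0/2 + 0/1 + 2/3 + 1/3 + 0/2 + 0/2 + 0/3 + 1/1 + 2/3 + 1/2 + 0/4 + 0/2 + 1/1 + 0/1 = 25/6; mean = 25/6 ÷ 19 = 25/114 = 0.219298… → 0.219.

0.219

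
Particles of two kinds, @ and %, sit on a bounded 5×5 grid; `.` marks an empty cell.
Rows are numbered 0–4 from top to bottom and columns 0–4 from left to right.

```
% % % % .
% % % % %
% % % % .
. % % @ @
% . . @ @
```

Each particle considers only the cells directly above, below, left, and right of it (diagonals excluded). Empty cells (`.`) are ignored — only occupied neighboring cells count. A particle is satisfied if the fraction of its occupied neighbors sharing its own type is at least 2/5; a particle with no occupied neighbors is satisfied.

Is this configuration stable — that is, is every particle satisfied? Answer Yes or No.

Yes

(0,0)% 2/2 satisfied
(0,1)% 3/3 satisfied
(0,2)% 3/3 satisfied
(0,3)% 2/2 satisfied
(1,0)% 3/3 satisfied
(1,1)% 4/4 satisfied
(1,2)% 4/4 satisfied
(1,3)% 4/4 satisfied
(1,4)% 1/1 satisfied
(2,0)% 2/2 satisfied
(2,1)% 4/4 satisfied
(2,2)% 4/4 satisfied
(2,3)% 2/3 satisfied
(3,1)% 2/2 satisfied
(3,2)% 2/3 satisfied
(3,3)@ 2/4 satisfied
(3,4)@ 2/2 satisfied
(4,0)% 0/0 satisfied
(4,3)@ 2/2 satisfied
(4,4)@ 2/2 satisfied
All meet the threshold, so the configuration is stable.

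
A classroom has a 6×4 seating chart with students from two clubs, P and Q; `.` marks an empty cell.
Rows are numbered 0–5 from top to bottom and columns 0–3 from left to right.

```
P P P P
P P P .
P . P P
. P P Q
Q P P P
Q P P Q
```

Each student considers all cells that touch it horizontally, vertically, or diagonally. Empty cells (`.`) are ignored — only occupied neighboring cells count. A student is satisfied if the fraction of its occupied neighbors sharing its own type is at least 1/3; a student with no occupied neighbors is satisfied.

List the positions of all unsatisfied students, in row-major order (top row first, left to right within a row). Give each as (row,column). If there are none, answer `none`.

Row 0: (0,0)P 3/3 ok · (0,1)P 5/5 ok · (0,2)P 4/4 ok · (0,3)P 2/2 ok
Row 1: (1,0)P 4/4 ok · (1,1)P 7/7 ok · (1,2)P 6/6 ok
Row 2: (2,0)P 3/3 ok · (2,2)P 5/6 ok · (2,3)P 3/4 ok
Row 3: (3,1)P 5/6 ok · (3,2)P 6/7 ok · (3,3)Q 0/5 unhappy
Row 4: (4,0)Q 1/4 unhappy · (4,1)P 5/7 ok · (4,2)P 6/8 ok · (4,3)P 3/5 ok
Row 5: (5,0)Q 1/3 ok · (5,1)P 3/5 ok · (5,2)P 4/5 ok · (5,3)Q 0/3 unhappy

(3,3), (4,0), (5,3)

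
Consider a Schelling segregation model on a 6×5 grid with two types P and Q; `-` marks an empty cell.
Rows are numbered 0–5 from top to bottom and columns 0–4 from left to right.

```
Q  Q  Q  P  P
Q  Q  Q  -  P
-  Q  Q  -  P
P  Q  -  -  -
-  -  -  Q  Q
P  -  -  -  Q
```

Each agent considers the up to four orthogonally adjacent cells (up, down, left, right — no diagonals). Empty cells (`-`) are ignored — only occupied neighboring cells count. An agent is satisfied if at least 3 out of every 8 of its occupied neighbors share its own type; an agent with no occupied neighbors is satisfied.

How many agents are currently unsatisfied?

(0,0)Q 2/2 ✓
(0,1)Q 3/3 ✓
(0,2)Q 2/3 ✓
(0,3)P 1/2 ✓
(0,4)P 2/2 ✓
(1,0)Q 2/2 ✓
(1,1)Q 4/4 ✓
(1,2)Q 3/3 ✓
(1,4)P 2/2 ✓
(2,1)Q 3/3 ✓
(2,2)Q 2/2 ✓
(2,4)P 1/1 ✓
(3,0)P 0/1 ✗
(3,1)Q 1/2 ✓
(4,3)Q 1/1 ✓
(4,4)Q 2/2 ✓
(5,0)P 0/0 ✓
(5,4)Q 1/1 ✓
Unsatisfied: (3,0) — 1 in total.

1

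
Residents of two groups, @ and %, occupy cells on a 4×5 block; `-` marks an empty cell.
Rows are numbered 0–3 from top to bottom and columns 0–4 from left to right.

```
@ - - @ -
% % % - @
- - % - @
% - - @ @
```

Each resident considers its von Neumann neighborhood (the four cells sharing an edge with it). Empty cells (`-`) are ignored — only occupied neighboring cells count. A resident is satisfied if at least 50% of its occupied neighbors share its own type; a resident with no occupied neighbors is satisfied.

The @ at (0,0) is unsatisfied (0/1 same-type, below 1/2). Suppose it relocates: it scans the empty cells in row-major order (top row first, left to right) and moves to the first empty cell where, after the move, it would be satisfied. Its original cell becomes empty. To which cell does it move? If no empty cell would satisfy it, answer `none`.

Vacating (0,0). Empty cells in order:
  (0,1): 0/1 same-type → still unsatisfied.
  (0,2): 1/2 same-type → satisfied — stop here.

(0,2)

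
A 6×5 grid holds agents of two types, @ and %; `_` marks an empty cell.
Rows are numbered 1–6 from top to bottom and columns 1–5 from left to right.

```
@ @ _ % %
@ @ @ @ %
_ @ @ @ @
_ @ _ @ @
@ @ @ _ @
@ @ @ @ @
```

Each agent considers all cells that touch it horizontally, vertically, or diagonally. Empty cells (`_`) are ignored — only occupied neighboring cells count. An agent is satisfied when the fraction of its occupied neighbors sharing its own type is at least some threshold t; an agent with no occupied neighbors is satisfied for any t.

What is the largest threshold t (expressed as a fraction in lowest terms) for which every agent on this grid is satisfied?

2/5

Row 1: (1,1)@ 3/3 · (1,2)@ 4/4 · (1,4)% 2/4 · (1,5)% 2/3
Row 2: (2,1)@ 4/4 · (2,2)@ 6/6 · (2,3)@ 6/7 · (2,4)@ 4/7 · (2,5)% 2/5
Row 3: (3,2)@ 5/5 · (3,3)@ 7/7 · (3,4)@ 6/7 · (3,5)@ 4/5
Row 4: (4,2)@ 5/5 · (4,4)@ 6/6 · (4,5)@ 4/4
Row 5: (5,1)@ 4/4 · (5,2)@ 6/6 · (5,3)@ 6/6 · (5,5)@ 4/4
Row 6: (6,1)@ 3/3 · (6,2)@ 5/5 · (6,3)@ 4/4 · (6,4)@ 4/4 · (6,5)@ 2/2
The smallest same-type fraction is 2/5 at (2,5), which reduces to 2/5. Any threshold above that leaves this agent unsatisfied.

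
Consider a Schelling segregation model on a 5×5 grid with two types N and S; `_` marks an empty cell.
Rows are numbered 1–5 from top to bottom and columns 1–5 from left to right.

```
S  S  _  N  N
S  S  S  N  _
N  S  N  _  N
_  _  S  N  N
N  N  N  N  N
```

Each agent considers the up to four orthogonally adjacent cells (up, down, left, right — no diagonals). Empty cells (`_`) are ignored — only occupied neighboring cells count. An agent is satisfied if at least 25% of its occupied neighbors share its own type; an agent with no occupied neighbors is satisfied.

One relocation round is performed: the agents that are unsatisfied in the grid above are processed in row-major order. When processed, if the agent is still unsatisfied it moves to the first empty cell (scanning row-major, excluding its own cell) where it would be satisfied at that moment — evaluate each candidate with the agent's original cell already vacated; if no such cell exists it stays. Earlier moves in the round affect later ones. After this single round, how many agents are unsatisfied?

Initially unsatisfied (in order): (3,1), (3,3), (4,3).
  (3,1) → (1,3).
  (3,3) → (2,5).
  (4,3) → (3,1).
Resulting grid:
S S N N N
S S S N N
S S _ _ N
_ _ _ N N
N N N N N
All satisfied now.

0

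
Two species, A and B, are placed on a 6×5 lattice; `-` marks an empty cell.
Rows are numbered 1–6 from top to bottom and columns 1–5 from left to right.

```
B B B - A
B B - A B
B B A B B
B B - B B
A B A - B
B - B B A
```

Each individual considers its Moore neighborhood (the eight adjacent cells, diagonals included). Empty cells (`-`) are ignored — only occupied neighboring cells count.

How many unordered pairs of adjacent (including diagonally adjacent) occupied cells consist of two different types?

21

Scan each occupied cell's neighbors to the right and below (and the two forward diagonals) so each pair is counted once.
From row 1: 2 unlike of 10 pairs (running 2/10).
From row 2: 4 unlike of 12 pairs (running 6/22).
From row 3: 4 unlike of 14 pairs (running 10/36).
From row 4: 4 unlike of 10 pairs (running 14/46).
From row 5: 6 unlike of 9 pairs (running 20/55).
From row 6: 1 unlike of 2 pairs (running 21/57).
Total adjacent occupied pairs: 57; unlike-type pairs: 21.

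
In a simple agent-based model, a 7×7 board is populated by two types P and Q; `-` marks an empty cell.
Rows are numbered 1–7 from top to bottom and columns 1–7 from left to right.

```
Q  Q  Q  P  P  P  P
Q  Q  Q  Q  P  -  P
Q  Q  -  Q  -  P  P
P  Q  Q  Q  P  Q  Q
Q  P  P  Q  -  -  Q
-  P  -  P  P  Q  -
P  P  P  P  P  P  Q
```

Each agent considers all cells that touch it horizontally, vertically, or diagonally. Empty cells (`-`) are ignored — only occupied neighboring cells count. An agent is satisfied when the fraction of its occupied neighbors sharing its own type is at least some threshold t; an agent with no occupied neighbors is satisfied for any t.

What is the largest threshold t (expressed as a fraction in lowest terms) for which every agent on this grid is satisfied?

1/5

Row 1: (1,1)Q 3/3 · (1,2)Q 5/5 · (1,3)Q 4/5 · (1,4)P 2/5 · (1,5)P 3/4 · (1,6)P 4/4 · (1,7)P 2/2
Row 2: (2,1)Q 5/5 · (2,2)Q 7/7 · (2,3)Q 6/7 · (2,4)Q 3/6 · (2,5)P 4/6 · (2,7)P 4/4
Row 3: (3,1)Q 4/5 · (3,2)Q 6/7 · (3,4)Q 4/6 · (3,6)P 4/6 · (3,7)P 2/4
Row 4: (4,1)P 1/5 · (4,2)Q 4/7 · (4,3)Q 5/7 · (4,4)Q 3/5 · (4,5)P 1/5 · (4,6)Q 2/5 · (4,7)Q 2/4
Row 5: (5,1)Q 1/4 · (5,2)P 3/6 · (5,3)P 3/7 · (5,4)Q 2/6 · (5,7)Q 3/3
Row 6: (6,2)P 5/6 · (6,4)P 5/6 · (6,5)P 4/6 · (6,6)Q 2/5
Row 7: (7,1)P 2/2 · (7,2)P 3/3 · (7,3)P 4/4 · (7,4)P 4/4 · (7,5)P 4/5 · (7,6)P 2/4 · (7,7)Q 1/2
The smallest same-type fraction is 1/5 at (4,1), which reduces to 1/5. Any threshold above that leaves this agent unsatisfied.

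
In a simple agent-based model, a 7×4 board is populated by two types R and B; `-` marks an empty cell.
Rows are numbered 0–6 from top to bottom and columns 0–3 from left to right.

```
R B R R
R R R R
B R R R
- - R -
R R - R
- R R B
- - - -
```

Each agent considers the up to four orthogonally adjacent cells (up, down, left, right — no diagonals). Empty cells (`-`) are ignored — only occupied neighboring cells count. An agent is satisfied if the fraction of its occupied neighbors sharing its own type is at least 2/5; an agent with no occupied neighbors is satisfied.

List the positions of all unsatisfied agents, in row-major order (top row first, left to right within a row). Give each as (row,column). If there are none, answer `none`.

(0,0)R 1/2 ok
(0,1)B 0/3 unhappy
(0,2)R 2/3 ok
(0,3)R 2/2 ok
(1,0)R 2/3 ok
(1,1)R 3/4 ok
(1,2)R 4/4 ok
(1,3)R 3/3 ok
(2,0)B 0/2 unhappy
(2,1)R 2/3 ok
(2,2)R 4/4 ok
(2,3)R 2/2 ok
(3,2)R 1/1 ok
(4,0)R 1/1 ok
(4,1)R 2/2 ok
(4,3)R 0/1 unhappy
(5,1)R 2/2 ok
(5,2)R 1/2 ok
(5,3)B 0/2 unhappy

(0,1), (2,0), (4,3), (5,3)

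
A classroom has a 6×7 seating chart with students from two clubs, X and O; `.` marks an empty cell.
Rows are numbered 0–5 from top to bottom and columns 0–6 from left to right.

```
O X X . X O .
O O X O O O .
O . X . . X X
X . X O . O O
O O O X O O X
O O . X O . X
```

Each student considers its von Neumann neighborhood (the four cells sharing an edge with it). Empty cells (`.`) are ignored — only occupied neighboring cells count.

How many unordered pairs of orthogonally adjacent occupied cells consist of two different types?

19

Scan each occupied cell's neighbors to the right and below so each pair is counted once.
Row 0: O(0,0)–X(0,1)≠ O(0,0)–O(1,0)= X(0,1)–X(0,2)= X(0,1)–O(1,1)≠ X(0,2)–X(1,2)= X(0,4)–O(0,5)≠ X(0,4)–O(1,4)≠ O(0,5)–O(1,5)=  → 4/8 unlike.
Row 1: O(1,0)–O(1,1)= O(1,0)–O(2,0)= O(1,1)–X(1,2)≠ X(1,2)–O(1,3)≠ X(1,2)–X(2,2)= O(1,3)–O(1,4)= O(1,4)–O(1,5)= O(1,5)–X(2,5)≠  → 3/8 unlike.
Row 2: O(2,0)–X(3,0)≠ X(2,2)–X(3,2)= X(2,5)–X(2,6)= X(2,5)–O(3,5)≠ X(2,6)–O(3,6)≠  → 3/5 unlike.
Row 3: X(3,0)–O(4,0)≠ X(3,2)–O(3,3)≠ X(3,2)–O(4,2)≠ O(3,3)–X(4,3)≠ O(3,5)–O(3,6)= O(3,5)–O(4,5)= O(3,6)–X(4,6)≠  → 5/7 unlike.
Row 4: O(4,0)–O(4,1)= O(4,0)–O(5,0)= O(4,1)–O(4,2)= O(4,1)–O(5,1)= O(4,2)–X(4,3)≠ X(4,3)–O(4,4)≠ X(4,3)–X(5,3)= O(4,4)–O(4,5)= O(4,4)–O(5,4)= O(4,5)–X(4,6)≠ X(4,6)–X(5,6)=  → 3/11 unlike.
Row 5: O(5,0)–O(5,1)= X(5,3)–O(5,4)≠  → 1/2 unlike.
Total adjacent occupied pairs: 41; unlike-type pairs: 19.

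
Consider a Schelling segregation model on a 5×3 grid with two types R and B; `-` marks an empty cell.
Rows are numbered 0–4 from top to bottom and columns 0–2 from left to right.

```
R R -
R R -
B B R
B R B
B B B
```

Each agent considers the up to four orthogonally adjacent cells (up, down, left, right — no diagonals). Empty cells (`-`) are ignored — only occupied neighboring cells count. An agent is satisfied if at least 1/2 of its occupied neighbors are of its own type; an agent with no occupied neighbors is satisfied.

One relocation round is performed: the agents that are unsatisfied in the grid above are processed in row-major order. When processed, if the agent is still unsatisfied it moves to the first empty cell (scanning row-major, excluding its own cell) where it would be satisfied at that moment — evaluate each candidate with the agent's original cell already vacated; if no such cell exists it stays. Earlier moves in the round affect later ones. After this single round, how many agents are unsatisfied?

Initially unsatisfied (in order): (2,1), (2,2), (3,1), (3,2).
  (2,1): no empty cell satisfies it; stays.
  (2,2) → (0,2).
  (3,1) → (1,2).
  (3,2): now satisfied by earlier moves; stays.
Resulting grid:
R R R
R R R
B B -
B - B
B B B
All satisfied now.

0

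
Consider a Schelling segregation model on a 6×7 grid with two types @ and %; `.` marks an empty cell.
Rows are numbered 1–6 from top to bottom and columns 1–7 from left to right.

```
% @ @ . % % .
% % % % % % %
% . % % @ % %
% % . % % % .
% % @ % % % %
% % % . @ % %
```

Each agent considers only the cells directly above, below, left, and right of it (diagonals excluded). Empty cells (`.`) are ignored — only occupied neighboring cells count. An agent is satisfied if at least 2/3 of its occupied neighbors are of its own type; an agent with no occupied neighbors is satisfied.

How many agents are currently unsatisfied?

(1,1)% 1/2 not
(1,2)@ 1/3 not
(1,3)@ 1/2 not
(1,5)% 2/2 satisfied
(1,6)% 2/2 satisfied
(2,1)% 3/3 satisfied
(2,2)% 2/3 satisfied
(2,3)% 3/4 satisfied
(2,4)% 3/3 satisfied
(2,5)% 3/4 satisfied
(2,6)% 4/4 satisfied
(2,7)% 2/2 satisfied
(3,1)% 2/2 satisfied
(3,3)% 2/2 satisfied
(3,4)% 3/4 satisfied
(3,5)@ 0/4 not
(3,6)% 3/4 satisfied
(3,7)% 2/2 satisfied
(4,1)% 3/3 satisfied
(4,2)% 2/2 satisfied
(4,4)% 3/3 satisfied
(4,5)% 3/4 satisfied
(4,6)% 3/3 satisfied
(5,1)% 3/3 satisfied
(5,2)% 3/4 satisfied
(5,3)@ 0/3 not
(5,4)% 2/3 satisfied
(5,5)% 3/4 satisfied
(5,6)% 4/4 satisfied
(5,7)% 2/2 satisfied
(6,1)% 2/2 satisfied
(6,2)% 3/3 satisfied
(6,3)% 1/2 not
(6,5)@ 0/2 not
(6,6)% 2/3 satisfied
(6,7)% 2/2 satisfied
Unsatisfied: (1,1), (1,2), (1,3), (3,5), (5,3), (6,3), (6,5) — 7 in total.

7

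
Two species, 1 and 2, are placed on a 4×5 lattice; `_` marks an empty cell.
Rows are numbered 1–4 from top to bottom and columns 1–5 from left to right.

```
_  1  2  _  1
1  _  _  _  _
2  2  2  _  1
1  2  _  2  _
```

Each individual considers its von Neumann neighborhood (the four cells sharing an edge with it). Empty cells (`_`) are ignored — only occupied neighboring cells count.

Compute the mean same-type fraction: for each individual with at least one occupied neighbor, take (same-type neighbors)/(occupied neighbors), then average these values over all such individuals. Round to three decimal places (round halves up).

0.354

Row 1: (1,2)1 0/1 · (1,3)2 0/1 · (1,5)1 — no occupied neighbors
Row 2: (2,1)1 0/1
Row 3: (3,1)2 1/3 · (3,2)2 3/3 · (3,3)2 1/1 · (3,5)1 — no occupied neighbors
Row 4: (4,1)1 0/2 · (4,2)2 1/2 · (4,4)2 — no occupied neighbors
Sum over 8 individuals: 0/1 + 0/1 + 0/1 + 1/3 + 3/3 + 1/1 + 0/2 + 1/2 = 17/6; mean = 17/6 ÷ 8 = 17/48 = 0.354166… → 0.354.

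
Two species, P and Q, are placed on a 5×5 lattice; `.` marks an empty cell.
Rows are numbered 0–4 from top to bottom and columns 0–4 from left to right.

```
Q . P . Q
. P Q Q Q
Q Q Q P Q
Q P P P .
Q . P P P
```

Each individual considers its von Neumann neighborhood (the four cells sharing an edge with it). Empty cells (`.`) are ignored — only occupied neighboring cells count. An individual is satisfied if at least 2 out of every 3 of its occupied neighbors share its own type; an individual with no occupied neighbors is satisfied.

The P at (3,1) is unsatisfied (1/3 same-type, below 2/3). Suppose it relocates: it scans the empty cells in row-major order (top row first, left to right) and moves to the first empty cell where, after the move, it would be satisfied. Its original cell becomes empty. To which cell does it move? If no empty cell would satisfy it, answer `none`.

(0,1)

Vacating (3,1). Empty cells in order:
  (0,1): 2/3 same-type → satisfied — stop here.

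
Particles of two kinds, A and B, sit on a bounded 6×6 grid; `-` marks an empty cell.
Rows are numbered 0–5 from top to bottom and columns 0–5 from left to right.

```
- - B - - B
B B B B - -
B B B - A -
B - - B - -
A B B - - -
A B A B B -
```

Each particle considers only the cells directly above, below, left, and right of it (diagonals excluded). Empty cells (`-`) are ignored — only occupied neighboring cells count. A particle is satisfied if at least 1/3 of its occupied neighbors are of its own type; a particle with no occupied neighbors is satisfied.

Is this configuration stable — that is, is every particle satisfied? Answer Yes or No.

No

Row 0: (0,2)B 1/1 satisfied · (0,5)B 0/0 satisfied
Row 1: (1,0)B 2/2 satisfied · (1,1)B 3/3 satisfied · (1,2)B 4/4 satisfied · (1,3)B 1/1 satisfied
Row 2: (2,0)B 3/3 satisfied · (2,1)B 3/3 satisfied · (2,2)B 2/2 satisfied · (2,4)A 0/0 satisfied
Row 3: (3,0)B 1/2 satisfied · (3,3)B 0/0 satisfied
Row 4: (4,0)A 1/3 satisfied · (4,1)B 2/3 satisfied · (4,2)B 1/2 satisfied
Row 5: (5,0)A 1/2 satisfied · (5,1)B 1/3 satisfied · (5,2)A 0/3 not · (5,3)B 1/2 satisfied · (5,4)B 1/1 satisfied
For instance (5,2) has only 0/3 same-type neighbors, below 1/3.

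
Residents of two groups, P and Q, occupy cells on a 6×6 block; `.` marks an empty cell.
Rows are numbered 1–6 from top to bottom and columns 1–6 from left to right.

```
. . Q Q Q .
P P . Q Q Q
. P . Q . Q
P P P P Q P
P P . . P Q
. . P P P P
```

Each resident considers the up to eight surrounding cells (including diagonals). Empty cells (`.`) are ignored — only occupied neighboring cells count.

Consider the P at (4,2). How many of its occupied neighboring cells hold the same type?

5

Occupied neighbors of (4,2): (3,2)=P, (4,1)=P, (4,3)=P, (5,1)=P, (5,2)=P.
Same type (P): 5 of 5.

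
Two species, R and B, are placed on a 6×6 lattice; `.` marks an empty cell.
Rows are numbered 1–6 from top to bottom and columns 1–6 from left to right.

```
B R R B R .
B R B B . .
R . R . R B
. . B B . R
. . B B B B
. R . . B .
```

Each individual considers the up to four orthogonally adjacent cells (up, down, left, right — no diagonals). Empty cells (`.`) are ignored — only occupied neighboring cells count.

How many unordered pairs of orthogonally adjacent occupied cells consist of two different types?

Scan each occupied cell's neighbors to the right and below so each pair is counted once.
Row 1: B(1,1)–R(1,2)≠ B(1,1)–B(2,1)= R(1,2)–R(1,3)= R(1,2)–R(2,2)= R(1,3)–B(1,4)≠ R(1,3)–B(2,3)≠ B(1,4)–R(1,5)≠ B(1,4)–B(2,4)=  → 4/8 unlike.
Row 2: B(2,1)–R(2,2)≠ B(2,1)–R(3,1)≠ R(2,2)–B(2,3)≠ B(2,3)–B(2,4)= B(2,3)–R(3,3)≠  → 4/5 unlike.
Row 3: R(3,3)–B(4,3)≠ R(3,5)–B(3,6)≠ B(3,6)–R(4,6)≠  → 3/3 unlike.
Row 4: B(4,3)–B(4,4)= B(4,3)–B(5,3)= B(4,4)–B(5,4)= R(4,6)–B(5,6)≠  → 1/4 unlike.
Row 5: B(5,3)–B(5,4)= B(5,4)–B(5,5)= B(5,5)–B(5,6)= B(5,5)–B(6,5)=  → 0/4 unlike.
Total adjacent occupied pairs: 24; unlike-type pairs: 12.

12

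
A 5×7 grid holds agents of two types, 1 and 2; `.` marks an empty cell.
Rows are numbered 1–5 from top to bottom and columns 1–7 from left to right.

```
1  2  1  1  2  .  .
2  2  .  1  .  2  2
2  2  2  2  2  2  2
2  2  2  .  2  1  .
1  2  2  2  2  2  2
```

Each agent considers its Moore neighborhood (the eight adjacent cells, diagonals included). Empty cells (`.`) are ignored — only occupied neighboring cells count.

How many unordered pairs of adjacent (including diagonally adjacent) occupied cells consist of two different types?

20

Scan each occupied cell's neighbors to the right and below (and the two forward diagonals) so each pair is counted once.
Row 1: 1(1,1)–2(1,2)≠ 1(1,1)–2(2,1)≠ 1(1,1)–2(2,2)≠ 2(1,2)–1(1,3)≠ 2(1,2)–2(2,2)= 2(1,2)–2(2,1)= 1(1,3)–1(1,4)= 1(1,3)–1(2,4)= 1(1,3)–2(2,2)≠ 1(1,4)–2(1,5)≠ 1(1,4)–1(2,4)= 2(1,5)–2(2,6)= 2(1,5)–1(2,4)≠  → 7/13 unlike.
Row 2: 2(2,1)–2(2,2)= 2(2,1)–2(3,1)= 2(2,1)–2(3,2)= 2(2,2)–2(3,2)= 2(2,2)–2(3,3)= 2(2,2)–2(3,1)= 1(2,4)–2(3,4)≠ 1(2,4)–2(3,5)≠ 1(2,4)–2(3,3)≠ 2(2,6)–2(2,7)= 2(2,6)–2(3,6)= 2(2,6)–2(3,7)= 2(2,6)–2(3,5)= 2(2,7)–2(3,7)= 2(2,7)–2(3,6)=  → 3/15 unlike.
Row 3: 2(3,1)–2(3,2)= 2(3,1)–2(4,1)= 2(3,1)–2(4,2)= 2(3,2)–2(3,3)= 2(3,2)–2(4,2)= 2(3,2)–2(4,3)= 2(3,2)–2(4,1)= 2(3,3)–2(3,4)= 2(3,3)–2(4,3)= 2(3,3)–2(4,2)= 2(3,4)–2(3,5)= 2(3,4)–2(4,5)= 2(3,4)–2(4,3)= 2(3,5)–2(3,6)= 2(3,5)–2(4,5)= 2(3,5)–1(4,6)≠ 2(3,6)–2(3,7)= 2(3,6)–1(4,6)≠ 2(3,6)–2(4,5)= 2(3,7)–1(4,6)≠  → 3/20 unlike.
Row 4: 2(4,1)–2(4,2)= 2(4,1)–1(5,1)≠ 2(4,1)–2(5,2)= 2(4,2)–2(4,3)= 2(4,2)–2(5,2)= 2(4,2)–2(5,3)= 2(4,2)–1(5,1)≠ 2(4,3)–2(5,3)= 2(4,3)–2(5,4)= 2(4,3)–2(5,2)= 2(4,5)–1(4,6)≠ 2(4,5)–2(5,5)= 2(4,5)–2(5,6)= 2(4,5)–2(5,4)= 1(4,6)–2(5,6)≠ 1(4,6)–2(5,7)≠ 1(4,6)–2(5,5)≠  → 6/17 unlike.
Row 5: 1(5,1)–2(5,2)≠ 2(5,2)–2(5,3)= 2(5,3)–2(5,4)= 2(5,4)–2(5,5)= 2(5,5)–2(5,6)= 2(5,6)–2(5,7)=  → 1/6 unlike.
Total adjacent occupied pairs: 71; unlike-type pairs: 20.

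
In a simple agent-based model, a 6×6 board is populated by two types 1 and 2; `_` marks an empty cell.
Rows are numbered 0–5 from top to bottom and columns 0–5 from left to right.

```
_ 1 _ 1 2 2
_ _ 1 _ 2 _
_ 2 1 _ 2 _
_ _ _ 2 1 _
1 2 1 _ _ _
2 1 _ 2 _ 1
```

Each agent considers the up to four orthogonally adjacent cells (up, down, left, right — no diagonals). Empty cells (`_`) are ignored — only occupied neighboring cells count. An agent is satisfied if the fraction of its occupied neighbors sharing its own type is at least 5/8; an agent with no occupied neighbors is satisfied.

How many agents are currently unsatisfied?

11

(0,1)1 0/0 ok
(0,3)1 0/1 unhappy
(0,4)2 2/3 ok
(0,5)2 1/1 ok
(1,2)1 1/1 ok
(1,4)2 2/2 ok
(2,1)2 0/1 unhappy
(2,2)1 1/2 unhappy
(2,4)2 1/2 unhappy
(3,3)2 0/1 unhappy
(3,4)1 0/2 unhappy
(4,0)1 0/2 unhappy
(4,1)2 0/3 unhappy
(4,2)1 0/1 unhappy
(5,0)2 0/2 unhappy
(5,1)1 0/2 unhappy
(5,3)2 0/0 ok
(5,5)1 0/0 ok
Unsatisfied: (0,3), (2,1), (2,2), (2,4), (3,3), (3,4), (4,0), (4,1), (4,2), (5,0), (5,1) — 11 in total.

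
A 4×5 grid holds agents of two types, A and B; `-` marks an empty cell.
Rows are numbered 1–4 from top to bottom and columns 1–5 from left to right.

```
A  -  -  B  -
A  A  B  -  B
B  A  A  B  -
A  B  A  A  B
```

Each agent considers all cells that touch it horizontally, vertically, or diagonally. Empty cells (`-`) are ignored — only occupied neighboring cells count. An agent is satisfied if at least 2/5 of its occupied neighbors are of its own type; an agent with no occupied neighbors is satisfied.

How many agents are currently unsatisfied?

3

(1,1)A 2/2 ✓
(1,4)B 2/2 ✓
(2,1)A 3/4 ✓
(2,2)A 4/6 ✓
(2,3)B 2/5 ✓
(2,5)B 2/2 ✓
(3,1)B 1/5 ✗
(3,2)A 5/8 ✓
(3,3)A 4/7 ✓
(3,4)B 3/6 ✓
(4,1)A 1/3 ✗
(4,2)B 1/5 ✗
(4,3)A 3/5 ✓
(4,4)A 2/4 ✓
(4,5)B 1/2 ✓
Unsatisfied: (3,1), (4,1), (4,2) — 3 in total.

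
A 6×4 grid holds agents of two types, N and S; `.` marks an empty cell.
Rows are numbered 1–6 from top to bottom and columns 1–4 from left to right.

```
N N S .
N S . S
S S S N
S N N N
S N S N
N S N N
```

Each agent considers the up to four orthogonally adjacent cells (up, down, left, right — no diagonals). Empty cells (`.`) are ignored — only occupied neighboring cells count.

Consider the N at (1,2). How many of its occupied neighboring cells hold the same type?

1

Occupied neighbors of (1,2): (2,2)=S, (1,1)=N, (1,3)=S.
Same type (N): 1 of 3.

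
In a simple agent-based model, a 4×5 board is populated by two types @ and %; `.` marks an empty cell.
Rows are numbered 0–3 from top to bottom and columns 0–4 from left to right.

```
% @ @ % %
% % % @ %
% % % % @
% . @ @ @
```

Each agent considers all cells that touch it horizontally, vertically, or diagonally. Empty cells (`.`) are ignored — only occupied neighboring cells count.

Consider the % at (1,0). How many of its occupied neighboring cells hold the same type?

4

Occupied neighbors of (1,0): (0,0)=%, (0,1)=@, (1,1)=%, (2,0)=%, (2,1)=%.
Same type (%): 4 of 5.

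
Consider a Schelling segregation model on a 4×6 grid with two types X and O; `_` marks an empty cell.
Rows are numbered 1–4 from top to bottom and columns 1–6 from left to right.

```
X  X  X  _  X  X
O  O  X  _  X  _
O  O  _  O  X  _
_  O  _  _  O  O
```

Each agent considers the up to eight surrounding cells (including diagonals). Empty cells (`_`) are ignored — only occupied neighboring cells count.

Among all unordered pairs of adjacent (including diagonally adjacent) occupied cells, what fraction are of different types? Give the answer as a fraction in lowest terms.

2/5

Scan each occupied cell's neighbors to the right and below (and the two forward diagonals) so each pair is counted once.
Row 1: X(1,1)–X(1,2)= X(1,1)–O(2,1)≠ X(1,1)–O(2,2)≠ X(1,2)–X(1,3)= X(1,2)–O(2,2)≠ X(1,2)–X(2,3)= X(1,2)–O(2,1)≠ X(1,3)–X(2,3)= X(1,3)–O(2,2)≠ X(1,5)–X(1,6)= X(1,5)–X(2,5)= X(1,6)–X(2,5)=  → 5/12 unlike.
Row 2: O(2,1)–O(2,2)= O(2,1)–O(3,1)= O(2,1)–O(3,2)= O(2,2)–X(2,3)≠ O(2,2)–O(3,2)= O(2,2)–O(3,1)= X(2,3)–O(3,4)≠ X(2,3)–O(3,2)≠ X(2,5)–X(3,5)= X(2,5)–O(3,4)≠  → 4/10 unlike.
Row 3: O(3,1)–O(3,2)= O(3,1)–O(4,2)= O(3,2)–O(4,2)= O(3,4)–X(3,5)≠ O(3,4)–O(4,5)= X(3,5)–O(4,5)≠ X(3,5)–O(4,6)≠  → 3/7 unlike.
Row 4: O(4,5)–O(4,6)=  → 0/1 unlike.
Total adjacent occupied pairs: 30; unlike-type pairs: 12.
12/30 reduces to 2/5.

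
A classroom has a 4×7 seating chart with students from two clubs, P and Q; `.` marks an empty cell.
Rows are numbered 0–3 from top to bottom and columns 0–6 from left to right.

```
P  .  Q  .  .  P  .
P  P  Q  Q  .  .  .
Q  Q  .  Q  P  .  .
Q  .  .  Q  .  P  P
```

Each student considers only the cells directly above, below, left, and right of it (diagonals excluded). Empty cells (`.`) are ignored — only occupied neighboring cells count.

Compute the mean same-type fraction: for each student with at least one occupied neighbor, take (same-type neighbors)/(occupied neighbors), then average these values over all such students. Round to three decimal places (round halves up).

(0,0)P 1/1
(0,2)Q 1/1
(0,5)P — no occupied neighbors
(1,0)P 2/3
(1,1)P 1/3
(1,2)Q 2/3
(1,3)Q 2/2
(2,0)Q 2/3
(2,1)Q 1/2
(2,3)Q 2/3
(2,4)P 0/1
(3,0)Q 1/1
(3,3)Q 1/1
(3,5)P 1/1
(3,6)P 1/1
Sum over 14 students: 1/1 + 1/1 + 2/3 + 1/3 + 2/3 + 2/2 + 2/3 + 1/2 + 2/3 + 0/1 + 1/1 + 1/1 + 1/1 + 1/1 = 21/2; mean = 21/2 ÷ 14 = 3/4 = 0.75 → 0.750.

0.750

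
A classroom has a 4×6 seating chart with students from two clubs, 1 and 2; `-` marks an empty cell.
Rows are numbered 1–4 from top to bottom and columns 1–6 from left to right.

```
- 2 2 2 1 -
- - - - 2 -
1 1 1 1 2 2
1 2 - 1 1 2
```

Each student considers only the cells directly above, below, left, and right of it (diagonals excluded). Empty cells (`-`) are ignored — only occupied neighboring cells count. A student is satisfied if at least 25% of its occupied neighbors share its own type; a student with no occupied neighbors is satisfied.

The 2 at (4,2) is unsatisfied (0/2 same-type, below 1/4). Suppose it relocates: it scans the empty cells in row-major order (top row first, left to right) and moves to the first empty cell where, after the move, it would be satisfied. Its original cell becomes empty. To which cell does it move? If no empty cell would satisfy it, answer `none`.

Vacating (4,2). Empty cells in order:
  (1,1): 1/1 same-type → satisfied — stop here.

(1,1)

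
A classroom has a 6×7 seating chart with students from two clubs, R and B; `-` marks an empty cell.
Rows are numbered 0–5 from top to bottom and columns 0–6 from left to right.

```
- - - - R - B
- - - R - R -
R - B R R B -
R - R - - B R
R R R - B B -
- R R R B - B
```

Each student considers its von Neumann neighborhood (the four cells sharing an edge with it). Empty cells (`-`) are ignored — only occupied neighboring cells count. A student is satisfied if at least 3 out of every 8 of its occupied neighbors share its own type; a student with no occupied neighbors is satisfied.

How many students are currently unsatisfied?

Row 0: (0,4)R 0/0 ✓ · (0,6)B 0/0 ✓
Row 1: (1,3)R 1/1 ✓ · (1,5)R 0/1 ✗
Row 2: (2,0)R 1/1 ✓ · (2,2)B 0/2 ✗ · (2,3)R 2/3 ✓ · (2,4)R 1/2 ✓ · (2,5)B 1/3 ✗
Row 3: (3,0)R 2/2 ✓ · (3,2)R 1/2 ✓ · (3,5)B 2/3 ✓ · (3,6)R 0/1 ✗
Row 4: (4,0)R 2/2 ✓ · (4,1)R 3/3 ✓ · (4,2)R 3/3 ✓ · (4,4)B 2/2 ✓ · (4,5)B 2/2 ✓
Row 5: (5,1)R 2/2 ✓ · (5,2)R 3/3 ✓ · (5,3)R 1/2 ✓ · (5,4)B 1/2 ✓ · (5,6)B 0/0 ✓
Unsatisfied: (1,5), (2,2), (2,5), (3,6) — 4 in total.

4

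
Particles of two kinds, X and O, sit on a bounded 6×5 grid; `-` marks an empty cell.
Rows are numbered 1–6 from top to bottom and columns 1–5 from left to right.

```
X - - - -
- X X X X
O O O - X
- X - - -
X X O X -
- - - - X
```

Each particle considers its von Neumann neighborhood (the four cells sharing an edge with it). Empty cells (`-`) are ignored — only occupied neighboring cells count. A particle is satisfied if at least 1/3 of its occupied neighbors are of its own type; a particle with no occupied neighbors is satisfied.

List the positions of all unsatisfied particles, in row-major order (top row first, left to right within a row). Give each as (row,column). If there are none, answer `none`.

Row 1: (1,1)X 0/0 ✓
Row 2: (2,2)X 1/2 ✓ · (2,3)X 2/3 ✓ · (2,4)X 2/2 ✓ · (2,5)X 2/2 ✓
Row 3: (3,1)O 1/1 ✓ · (3,2)O 2/4 ✓ · (3,3)O 1/2 ✓ · (3,5)X 1/1 ✓
Row 4: (4,2)X 1/2 ✓
Row 5: (5,1)X 1/1 ✓ · (5,2)X 2/3 ✓ · (5,3)O 0/2 ✗ · (5,4)X 0/1 ✗
Row 6: (6,5)X 0/0 ✓

(5,3), (5,4)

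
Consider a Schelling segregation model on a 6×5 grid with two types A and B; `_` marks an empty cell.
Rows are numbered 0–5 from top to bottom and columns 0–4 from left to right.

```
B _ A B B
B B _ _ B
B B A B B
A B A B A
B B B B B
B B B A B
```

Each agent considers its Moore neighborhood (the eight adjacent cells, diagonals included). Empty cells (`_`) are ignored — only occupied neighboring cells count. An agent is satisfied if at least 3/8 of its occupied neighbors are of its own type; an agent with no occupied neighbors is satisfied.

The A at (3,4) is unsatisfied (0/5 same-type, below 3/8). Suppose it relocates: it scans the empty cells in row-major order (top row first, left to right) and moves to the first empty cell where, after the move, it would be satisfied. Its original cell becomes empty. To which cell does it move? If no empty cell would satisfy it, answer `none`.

Vacating (3,4). Empty cells in order:
  (0,1): 1/4 same-type → still unsatisfied.
  (1,2): 2/6 same-type → still unsatisfied.
  (1,3): 2/7 same-type → still unsatisfied.

none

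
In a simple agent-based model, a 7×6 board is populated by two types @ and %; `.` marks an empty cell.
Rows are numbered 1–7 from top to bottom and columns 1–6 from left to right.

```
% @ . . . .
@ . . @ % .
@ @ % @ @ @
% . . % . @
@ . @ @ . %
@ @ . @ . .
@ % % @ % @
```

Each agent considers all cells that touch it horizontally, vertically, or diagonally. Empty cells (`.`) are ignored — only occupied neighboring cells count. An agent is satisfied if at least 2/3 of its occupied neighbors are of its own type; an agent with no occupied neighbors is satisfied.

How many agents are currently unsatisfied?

(1,1)% 0/2 ✗
(1,2)@ 1/2 ✗
(2,1)@ 3/4 ✓
(2,4)@ 2/4 ✗
(2,5)% 0/4 ✗
(3,1)@ 2/3 ✓
(3,2)@ 2/4 ✗
(3,3)% 1/4 ✗
(3,4)@ 2/5 ✗
(3,5)@ 4/6 ✓
(3,6)@ 2/3 ✓
(4,1)% 0/3 ✗
(4,4)% 1/5 ✗
(4,6)@ 2/3 ✓
(5,1)@ 2/3 ✓
(5,3)@ 3/4 ✓
(5,4)@ 2/3 ✓
(5,6)% 0/1 ✗
(6,1)@ 3/4 ✓
(6,2)@ 4/6 ✓
(6,4)@ 3/5 ✗
(7,1)@ 2/3 ✓
(7,2)% 1/4 ✗
(7,3)% 1/4 ✗
(7,4)@ 1/3 ✗
(7,5)% 0/3 ✗
(7,6)@ 0/1 ✗
Unsatisfied: (1,1), (1,2), (2,4), (2,5), (3,2), (3,3), (3,4), (4,1), (4,4), (5,6), (6,4), (7,2), (7,3), (7,4), (7,5), (7,6) — 16 in total.

16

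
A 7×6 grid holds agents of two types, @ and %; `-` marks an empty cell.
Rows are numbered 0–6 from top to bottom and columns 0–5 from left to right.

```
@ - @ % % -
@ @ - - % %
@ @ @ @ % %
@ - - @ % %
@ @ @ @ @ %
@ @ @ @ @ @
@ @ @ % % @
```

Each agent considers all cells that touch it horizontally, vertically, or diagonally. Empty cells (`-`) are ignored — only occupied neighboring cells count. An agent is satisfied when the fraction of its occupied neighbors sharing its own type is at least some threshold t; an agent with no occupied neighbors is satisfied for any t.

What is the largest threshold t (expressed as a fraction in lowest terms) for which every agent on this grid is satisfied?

1/5

Row 0: (0,0)@ 2/2 · (0,2)@ 1/2 · (0,3)% 2/3 · (0,4)% 3/3
Row 1: (1,0)@ 4/4 · (1,1)@ 6/6 · (1,4)% 5/6 · (1,5)% 4/4
Row 2: (2,0)@ 4/4 · (2,1)@ 5/5 · (2,2)@ 4/4 · (2,3)@ 2/5 · (2,4)% 5/7 · (2,5)% 5/5
Row 3: (3,0)@ 4/4 · (3,3)@ 5/7 · (3,4)% 4/8 · (3,5)% 4/5
Row 4: (4,0)@ 4/4 · (4,1)@ 6/6 · (4,2)@ 6/6 · (4,3)@ 6/7 · (4,4)@ 5/8 · (4,5)% 2/5
Row 5: (5,0)@ 5/5 · (5,1)@ 8/8 · (5,2)@ 7/8 · (5,3)@ 6/8 · (5,4)@ 5/8 · (5,5)@ 3/5
Row 6: (6,0)@ 3/3 · (6,1)@ 5/5 · (6,2)@ 4/5 · (6,3)% 1/5 · (6,4)% 1/5 · (6,5)@ 2/3
The smallest same-type fraction is 1/5 at (6,3), which reduces to 1/5. Any threshold above that leaves this agent unsatisfied.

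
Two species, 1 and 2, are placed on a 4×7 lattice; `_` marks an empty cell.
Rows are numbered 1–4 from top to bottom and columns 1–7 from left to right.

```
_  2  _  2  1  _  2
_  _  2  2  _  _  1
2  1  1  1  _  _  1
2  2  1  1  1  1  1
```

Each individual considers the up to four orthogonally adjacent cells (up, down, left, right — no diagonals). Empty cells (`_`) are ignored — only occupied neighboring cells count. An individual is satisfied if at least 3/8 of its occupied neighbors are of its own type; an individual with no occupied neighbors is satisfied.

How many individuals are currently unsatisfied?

Row 1: (1,2)2 0/0 satisfied · (1,4)2 1/2 satisfied · (1,5)1 0/1 not · (1,7)2 0/1 not
Row 2: (2,3)2 1/2 satisfied · (2,4)2 2/3 satisfied · (2,7)1 1/2 satisfied
Row 3: (3,1)2 1/2 satisfied · (3,2)1 1/3 not · (3,3)1 3/4 satisfied · (3,4)1 2/3 satisfied · (3,7)1 2/2 satisfied
Row 4: (4,1)2 2/2 satisfied · (4,2)2 1/3 not · (4,3)1 2/3 satisfied · (4,4)1 3/3 satisfied · (4,5)1 2/2 satisfied · (4,6)1 2/2 satisfied · (4,7)1 2/2 satisfied
Unsatisfied: (1,5), (1,7), (3,2), (4,2) — 4 in total.

4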